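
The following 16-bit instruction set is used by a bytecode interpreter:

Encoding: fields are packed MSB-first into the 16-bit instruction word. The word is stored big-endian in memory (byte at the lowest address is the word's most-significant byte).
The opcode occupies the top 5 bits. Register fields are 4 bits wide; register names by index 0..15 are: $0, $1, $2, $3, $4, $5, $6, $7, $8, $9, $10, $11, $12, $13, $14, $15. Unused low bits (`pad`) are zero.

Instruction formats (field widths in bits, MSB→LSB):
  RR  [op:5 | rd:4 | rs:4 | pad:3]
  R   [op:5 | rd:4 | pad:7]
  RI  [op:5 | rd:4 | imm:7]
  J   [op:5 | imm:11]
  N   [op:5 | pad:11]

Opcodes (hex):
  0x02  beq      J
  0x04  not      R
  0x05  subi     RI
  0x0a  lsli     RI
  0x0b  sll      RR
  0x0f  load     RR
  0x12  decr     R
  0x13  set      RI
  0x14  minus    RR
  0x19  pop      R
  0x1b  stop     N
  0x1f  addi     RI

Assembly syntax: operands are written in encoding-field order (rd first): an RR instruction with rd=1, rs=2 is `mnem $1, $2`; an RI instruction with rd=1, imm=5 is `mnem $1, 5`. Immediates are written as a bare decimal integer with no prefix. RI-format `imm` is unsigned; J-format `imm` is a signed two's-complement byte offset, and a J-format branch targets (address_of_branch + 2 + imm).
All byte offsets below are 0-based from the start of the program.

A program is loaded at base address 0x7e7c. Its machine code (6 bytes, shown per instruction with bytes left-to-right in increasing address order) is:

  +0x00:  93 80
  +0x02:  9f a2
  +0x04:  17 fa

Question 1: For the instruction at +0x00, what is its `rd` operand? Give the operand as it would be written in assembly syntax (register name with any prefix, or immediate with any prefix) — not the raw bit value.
off 0x00: read 93 80 as big → 0x9380
  top 5b → 0x12 → decr [R]
  [10:7] rd=7 = $7

$7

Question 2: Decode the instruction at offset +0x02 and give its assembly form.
[02] 9f a2 → 0x9fa2
  op=0x9fa2>>11=0x13 ⇒ set (RI)
  rd@[10:7]=0xf ⇒ $15
  imm@[6:0]=0x22 ⇒ 34

set $15, 34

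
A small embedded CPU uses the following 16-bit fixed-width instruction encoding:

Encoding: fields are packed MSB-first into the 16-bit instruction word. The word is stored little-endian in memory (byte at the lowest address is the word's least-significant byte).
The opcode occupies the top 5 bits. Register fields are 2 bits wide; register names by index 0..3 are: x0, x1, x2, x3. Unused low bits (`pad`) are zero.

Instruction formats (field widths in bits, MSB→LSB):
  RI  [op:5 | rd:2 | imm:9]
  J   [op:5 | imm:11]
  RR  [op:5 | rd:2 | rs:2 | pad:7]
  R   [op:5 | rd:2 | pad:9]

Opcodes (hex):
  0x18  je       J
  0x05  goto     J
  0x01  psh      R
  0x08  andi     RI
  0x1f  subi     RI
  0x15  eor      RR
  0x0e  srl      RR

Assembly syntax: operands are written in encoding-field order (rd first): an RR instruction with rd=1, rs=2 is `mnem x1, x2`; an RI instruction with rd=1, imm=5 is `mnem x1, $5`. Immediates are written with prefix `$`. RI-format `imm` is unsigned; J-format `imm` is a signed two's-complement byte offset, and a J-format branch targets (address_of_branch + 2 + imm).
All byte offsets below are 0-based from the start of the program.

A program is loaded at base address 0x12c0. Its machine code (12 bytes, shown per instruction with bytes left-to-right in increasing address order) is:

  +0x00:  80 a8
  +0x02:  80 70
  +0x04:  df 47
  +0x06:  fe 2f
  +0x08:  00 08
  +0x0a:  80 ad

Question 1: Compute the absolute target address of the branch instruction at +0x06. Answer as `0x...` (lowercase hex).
0x12c6

off 0x06: read fe 2f as little → 0x2ffe
  top 5b → 0x5 → goto [J]
  [10:0] imm=2046 (s11→-2) = $-2
  target = base 0x12c0 + off 0x06 + 2 + imm -2 = 0x12c6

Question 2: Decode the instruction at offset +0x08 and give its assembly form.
+0x08: 00 08 ⇒ word 0x0800 (little)
  top 5b → 0x1 → psh [R]
  rd@[10:9]=0x0 ⇒ x0

psh x0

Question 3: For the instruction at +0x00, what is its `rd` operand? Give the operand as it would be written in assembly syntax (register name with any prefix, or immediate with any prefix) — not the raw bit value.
x0

+0x00: 80 a8 ⇒ word 0xa880 (little)
  op=0xa880>>11=0x15 ⇒ eor (RR)
  [10:9] rd=0 = x0
  [8:7] rs=1 = x1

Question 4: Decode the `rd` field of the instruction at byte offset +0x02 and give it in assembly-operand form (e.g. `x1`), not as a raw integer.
@+02  little-endian(80 70) = 0x7080
  op=0x7080>>11=0xe ⇒ srl (RR)
  rd: (w>>9)&0x3=0x0 → x0
  rs: (w>>7)&0x3=0x1 → x1

x0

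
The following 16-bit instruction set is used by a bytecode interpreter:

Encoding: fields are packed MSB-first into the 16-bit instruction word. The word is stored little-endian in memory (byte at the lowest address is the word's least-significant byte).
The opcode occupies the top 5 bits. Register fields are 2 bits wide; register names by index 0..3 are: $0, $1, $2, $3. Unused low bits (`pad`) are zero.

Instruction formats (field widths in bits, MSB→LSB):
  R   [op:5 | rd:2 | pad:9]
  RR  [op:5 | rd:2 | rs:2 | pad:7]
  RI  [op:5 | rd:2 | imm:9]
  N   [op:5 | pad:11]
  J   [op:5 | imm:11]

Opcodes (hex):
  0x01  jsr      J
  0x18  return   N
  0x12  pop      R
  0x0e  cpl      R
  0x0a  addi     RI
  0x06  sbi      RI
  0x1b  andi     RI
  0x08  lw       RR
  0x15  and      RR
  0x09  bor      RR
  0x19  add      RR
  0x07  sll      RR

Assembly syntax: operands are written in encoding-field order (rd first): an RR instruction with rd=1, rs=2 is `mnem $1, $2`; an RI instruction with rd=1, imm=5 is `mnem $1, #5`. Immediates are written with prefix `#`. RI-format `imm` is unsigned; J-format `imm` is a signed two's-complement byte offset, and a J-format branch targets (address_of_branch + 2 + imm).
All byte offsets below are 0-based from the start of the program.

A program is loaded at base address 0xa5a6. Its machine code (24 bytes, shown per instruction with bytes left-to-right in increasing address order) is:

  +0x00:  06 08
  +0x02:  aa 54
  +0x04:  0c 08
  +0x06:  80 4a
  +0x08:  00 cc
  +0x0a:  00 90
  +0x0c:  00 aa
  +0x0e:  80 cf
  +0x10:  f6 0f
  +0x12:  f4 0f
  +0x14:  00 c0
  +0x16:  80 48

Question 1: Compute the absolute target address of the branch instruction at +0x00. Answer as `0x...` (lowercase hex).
0xa5ae

off 0x00: read 06 08 as little → 0x0806
  opcode bits[15:11]=0x1: jsr/J
  imm: (w>>0)&0x7ff=0x6 → #6
  target = base 0xa5a6 + off 0x00 + 2 + imm 6 = 0xa5ae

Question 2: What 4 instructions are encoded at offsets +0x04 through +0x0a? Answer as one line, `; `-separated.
off 0x04: read 0c 08 as little → 0x080c
  top 5b → 0x1 → jsr [J]
  imm@[10:0]=0xc ⇒ #12
off 0x06: read 80 4a as little → 0x4a80
  top 5b → 0x9 → bor [RR]
  rd@[10:9]=0x1 ⇒ $1
  rs@[8:7]=0x1 ⇒ $1
off 0x08: read 00 cc as little → 0xcc00
  top 5b → 0x19 → add [RR]
  rd@[10:9]=0x2 ⇒ $2
  rs@[8:7]=0x0 ⇒ $0
off 0x0a: read 00 90 as little → 0x9000
  top 5b → 0x12 → pop [R]
  rd@[10:9]=0x0 ⇒ $0

jsr #12; bor $1, $1; add $2, $0; pop $0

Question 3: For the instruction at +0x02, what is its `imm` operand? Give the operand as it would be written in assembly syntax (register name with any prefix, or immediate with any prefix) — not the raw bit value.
#170

+0x02: aa 54 ⇒ word 0x54aa (little)
  op=0x54aa>>11=0xa ⇒ addi (RI)
  [10:9] rd=2 = $2
  [8:0] imm=170 = #170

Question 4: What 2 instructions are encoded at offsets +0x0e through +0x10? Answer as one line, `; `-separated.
add $3, $3; jsr #-10

off 0x0e: read 80 cf as little → 0xcf80
  op=0xcf80>>11=0x19 ⇒ add (RR)
  rd: (w>>9)&0x3=0x3 → $3
  rs: (w>>7)&0x3=0x3 → $3
off 0x10: read f6 0f as little → 0x0ff6
  op=0x0ff6>>11=0x1 ⇒ jsr (J)
  imm: (w>>0)&0x7ff=0x7f6 (s11→-10) → #-10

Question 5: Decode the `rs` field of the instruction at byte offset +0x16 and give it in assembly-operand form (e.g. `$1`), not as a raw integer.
off 0x16: read 80 48 as little → 0x4880
  op=0x4880>>11=0x9 ⇒ bor (RR)
  rd@[10:9]=0x0 ⇒ $0
  rs@[8:7]=0x1 ⇒ $1

$1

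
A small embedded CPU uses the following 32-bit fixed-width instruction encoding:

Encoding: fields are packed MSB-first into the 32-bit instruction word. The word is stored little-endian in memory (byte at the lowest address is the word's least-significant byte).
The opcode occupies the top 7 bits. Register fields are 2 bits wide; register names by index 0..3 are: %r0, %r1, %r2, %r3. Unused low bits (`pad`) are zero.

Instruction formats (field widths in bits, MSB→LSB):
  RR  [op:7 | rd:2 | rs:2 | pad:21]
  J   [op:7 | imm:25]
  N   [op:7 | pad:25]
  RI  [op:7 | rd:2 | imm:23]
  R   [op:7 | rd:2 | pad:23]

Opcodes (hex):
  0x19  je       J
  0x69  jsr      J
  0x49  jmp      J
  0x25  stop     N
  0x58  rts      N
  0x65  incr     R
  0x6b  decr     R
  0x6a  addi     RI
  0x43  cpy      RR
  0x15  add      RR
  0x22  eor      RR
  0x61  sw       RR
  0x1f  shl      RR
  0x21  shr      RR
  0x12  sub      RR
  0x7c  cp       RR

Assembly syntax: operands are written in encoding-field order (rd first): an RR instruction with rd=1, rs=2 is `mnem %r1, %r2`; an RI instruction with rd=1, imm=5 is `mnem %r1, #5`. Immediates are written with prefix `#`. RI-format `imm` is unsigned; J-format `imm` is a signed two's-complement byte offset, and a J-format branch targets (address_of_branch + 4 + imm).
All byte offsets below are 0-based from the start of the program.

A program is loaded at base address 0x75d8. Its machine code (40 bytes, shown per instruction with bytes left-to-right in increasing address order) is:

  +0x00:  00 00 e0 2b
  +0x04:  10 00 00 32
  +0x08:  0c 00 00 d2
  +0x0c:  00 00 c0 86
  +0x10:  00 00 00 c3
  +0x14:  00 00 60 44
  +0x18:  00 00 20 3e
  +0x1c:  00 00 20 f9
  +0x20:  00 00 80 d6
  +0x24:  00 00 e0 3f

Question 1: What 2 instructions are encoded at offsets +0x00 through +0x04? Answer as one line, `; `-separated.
add %r3, %r3; je #16

@+00  little-endian(00 00 e0 2b) = 0x2be00000
  top 7b → 0x15 → add [RR]
  rd: (w>>23)&0x3=0x3 → %r3
  rs: (w>>21)&0x3=0x3 → %r3
@+04  little-endian(10 00 00 32) = 0x32000010
  top 7b → 0x19 → je [J]
  imm: (w>>0)&0x1ffffff=0x10 → #16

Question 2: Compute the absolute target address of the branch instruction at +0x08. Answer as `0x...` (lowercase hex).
0x75f0

off 0x08: read 0c 00 00 d2 as little → 0xd200000c
  opcode bits[31:25]=0x69: jsr/J
  imm@[24:0]=0xc ⇒ #12
  target = base 0x75d8 + off 0x08 + 4 + imm 12 = 0x75f0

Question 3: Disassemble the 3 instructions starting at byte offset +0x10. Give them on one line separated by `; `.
@+10  little-endian(00 00 00 c3) = 0xc3000000
  op=0xc3000000>>25=0x61 ⇒ sw (RR)
  rd@[24:23]=0x2 ⇒ %r2
  rs@[22:21]=0x0 ⇒ %r0
@+14  little-endian(00 00 60 44) = 0x44600000
  op=0x44600000>>25=0x22 ⇒ eor (RR)
  rd@[24:23]=0x0 ⇒ %r0
  rs@[22:21]=0x3 ⇒ %r3
@+18  little-endian(00 00 20 3e) = 0x3e200000
  op=0x3e200000>>25=0x1f ⇒ shl (RR)
  rd@[24:23]=0x0 ⇒ %r0
  rs@[22:21]=0x1 ⇒ %r1

sw %r2, %r0; eor %r0, %r3; shl %r0, %r1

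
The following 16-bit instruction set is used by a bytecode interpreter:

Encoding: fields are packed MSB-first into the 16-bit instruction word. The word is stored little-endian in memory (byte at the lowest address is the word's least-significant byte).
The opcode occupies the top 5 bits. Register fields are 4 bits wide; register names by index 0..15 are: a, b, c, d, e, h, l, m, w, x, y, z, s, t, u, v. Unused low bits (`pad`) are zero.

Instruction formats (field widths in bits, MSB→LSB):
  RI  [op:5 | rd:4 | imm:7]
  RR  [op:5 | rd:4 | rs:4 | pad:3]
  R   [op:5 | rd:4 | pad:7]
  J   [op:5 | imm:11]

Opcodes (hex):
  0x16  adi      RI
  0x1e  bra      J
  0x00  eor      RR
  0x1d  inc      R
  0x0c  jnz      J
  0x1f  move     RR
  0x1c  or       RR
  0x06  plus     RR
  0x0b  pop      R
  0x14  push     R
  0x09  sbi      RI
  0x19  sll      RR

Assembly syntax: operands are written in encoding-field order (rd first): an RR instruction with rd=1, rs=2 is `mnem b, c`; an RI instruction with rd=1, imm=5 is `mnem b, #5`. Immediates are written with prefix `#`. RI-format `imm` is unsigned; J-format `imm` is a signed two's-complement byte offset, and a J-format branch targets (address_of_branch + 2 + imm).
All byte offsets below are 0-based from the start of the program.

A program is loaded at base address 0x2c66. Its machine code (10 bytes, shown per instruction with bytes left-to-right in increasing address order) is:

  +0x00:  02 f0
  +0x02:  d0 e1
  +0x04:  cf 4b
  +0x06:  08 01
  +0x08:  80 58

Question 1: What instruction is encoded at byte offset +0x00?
@+00  little-endian(02 f0) = 0xf002
  top 5b → 0x1e → bra [J]
  [10:0] imm=2 = #2

bra #2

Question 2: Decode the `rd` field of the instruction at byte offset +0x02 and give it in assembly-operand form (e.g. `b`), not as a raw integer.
+0x02: d0 e1 ⇒ word 0xe1d0 (little)
  op=0xe1d0>>11=0x1c ⇒ or (RR)
  rd@[10:7]=0x3 ⇒ d
  rs@[6:3]=0xa ⇒ y

d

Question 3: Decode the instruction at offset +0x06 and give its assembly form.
eor c, b

[06] 08 01 → 0x0108
  top 5b → 0x0 → eor [RR]
  rd: (w>>7)&0xf=0x2 → c
  rs: (w>>3)&0xf=0x1 → b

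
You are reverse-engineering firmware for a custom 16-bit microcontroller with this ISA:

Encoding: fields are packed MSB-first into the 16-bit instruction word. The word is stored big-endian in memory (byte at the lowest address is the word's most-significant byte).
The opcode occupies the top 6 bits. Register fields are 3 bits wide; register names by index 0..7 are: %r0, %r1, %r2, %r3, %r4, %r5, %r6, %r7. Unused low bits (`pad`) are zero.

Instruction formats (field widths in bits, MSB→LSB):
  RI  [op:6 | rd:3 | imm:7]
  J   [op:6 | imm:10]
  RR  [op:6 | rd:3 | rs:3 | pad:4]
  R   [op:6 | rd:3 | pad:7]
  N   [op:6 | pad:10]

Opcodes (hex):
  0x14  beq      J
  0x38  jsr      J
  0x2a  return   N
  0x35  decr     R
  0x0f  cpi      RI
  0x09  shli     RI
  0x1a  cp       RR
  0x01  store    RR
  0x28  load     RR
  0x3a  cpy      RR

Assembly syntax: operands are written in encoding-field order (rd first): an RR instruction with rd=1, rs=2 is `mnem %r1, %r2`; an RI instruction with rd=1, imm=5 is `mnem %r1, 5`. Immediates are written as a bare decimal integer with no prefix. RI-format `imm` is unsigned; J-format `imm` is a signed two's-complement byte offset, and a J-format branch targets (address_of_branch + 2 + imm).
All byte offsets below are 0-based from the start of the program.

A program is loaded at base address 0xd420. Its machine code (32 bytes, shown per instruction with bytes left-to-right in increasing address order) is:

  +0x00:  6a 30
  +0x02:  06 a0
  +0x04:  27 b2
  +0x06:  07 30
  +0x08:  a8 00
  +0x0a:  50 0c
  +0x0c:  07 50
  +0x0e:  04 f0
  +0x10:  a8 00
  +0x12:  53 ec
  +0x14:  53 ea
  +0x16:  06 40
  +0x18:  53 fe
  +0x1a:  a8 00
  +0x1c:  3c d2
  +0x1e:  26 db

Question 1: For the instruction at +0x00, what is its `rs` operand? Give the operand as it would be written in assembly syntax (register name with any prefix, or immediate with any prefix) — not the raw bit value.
%r3

@+00  big-endian(6a 30) = 0x6a30
  op=0x6a30>>10=0x1a ⇒ cp (RR)
  rd@[9:7]=0x4 ⇒ %r4
  rs@[6:4]=0x3 ⇒ %r3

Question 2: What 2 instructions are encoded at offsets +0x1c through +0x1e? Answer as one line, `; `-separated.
@+1c  big-endian(3c d2) = 0x3cd2
  opcode bits[15:10]=0xf: cpi/RI
  rd: (w>>7)&0x7=0x1 → %r1
  imm: (w>>0)&0x7f=0x52 → 82
@+1e  big-endian(26 db) = 0x26db
  opcode bits[15:10]=0x9: shli/RI
  rd: (w>>7)&0x7=0x5 → %r5
  imm: (w>>0)&0x7f=0x5b → 91

cpi %r1, 82; shli %r5, 91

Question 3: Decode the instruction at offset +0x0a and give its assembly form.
off 0x0a: read 50 0c as big → 0x500c
  opcode bits[15:10]=0x14: beq/J
  imm@[9:0]=0xc ⇒ 12

beq 12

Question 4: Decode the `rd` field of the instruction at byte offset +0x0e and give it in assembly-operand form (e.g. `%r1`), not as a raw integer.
off 0x0e: read 04 f0 as big → 0x04f0
  op=0x04f0>>10=0x1 ⇒ store (RR)
  rd@[9:7]=0x1 ⇒ %r1
  rs@[6:4]=0x7 ⇒ %r7

%r1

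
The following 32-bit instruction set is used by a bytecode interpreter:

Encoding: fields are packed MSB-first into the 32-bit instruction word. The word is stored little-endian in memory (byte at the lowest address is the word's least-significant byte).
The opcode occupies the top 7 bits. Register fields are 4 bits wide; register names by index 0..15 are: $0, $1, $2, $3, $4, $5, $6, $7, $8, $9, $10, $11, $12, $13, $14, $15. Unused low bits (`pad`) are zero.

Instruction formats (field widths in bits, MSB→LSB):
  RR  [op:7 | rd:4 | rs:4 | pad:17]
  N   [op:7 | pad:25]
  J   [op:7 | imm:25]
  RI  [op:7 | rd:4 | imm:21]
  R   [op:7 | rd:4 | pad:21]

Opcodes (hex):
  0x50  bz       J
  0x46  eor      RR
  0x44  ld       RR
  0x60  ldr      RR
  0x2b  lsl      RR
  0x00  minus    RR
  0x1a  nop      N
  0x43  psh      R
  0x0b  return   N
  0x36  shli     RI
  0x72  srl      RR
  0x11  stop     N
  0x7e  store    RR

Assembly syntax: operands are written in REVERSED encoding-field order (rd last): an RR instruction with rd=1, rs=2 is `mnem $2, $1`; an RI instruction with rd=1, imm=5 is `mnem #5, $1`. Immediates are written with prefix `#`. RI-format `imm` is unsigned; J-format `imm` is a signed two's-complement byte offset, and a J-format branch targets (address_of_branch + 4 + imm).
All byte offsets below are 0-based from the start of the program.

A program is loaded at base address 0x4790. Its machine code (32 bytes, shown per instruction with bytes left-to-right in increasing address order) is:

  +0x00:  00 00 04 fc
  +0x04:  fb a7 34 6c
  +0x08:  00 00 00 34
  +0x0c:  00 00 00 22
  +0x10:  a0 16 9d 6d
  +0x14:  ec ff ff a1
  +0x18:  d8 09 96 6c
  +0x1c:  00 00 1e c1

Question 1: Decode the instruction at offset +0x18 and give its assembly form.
+0x18: d8 09 96 6c ⇒ word 0x6c9609d8 (little)
  op=0x6c9609d8>>25=0x36 ⇒ shli (RI)
  rd@[24:21]=0x4 ⇒ $4
  imm@[20:0]=0x1609d8 ⇒ #1444312

shli #1444312, $4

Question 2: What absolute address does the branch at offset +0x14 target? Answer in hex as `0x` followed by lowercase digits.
0x4794

+0x14: ec ff ff a1 ⇒ word 0xa1ffffec (little)
  op=0xa1ffffec>>25=0x50 ⇒ bz (J)
  imm: (w>>0)&0x1ffffff=0x1ffffec (s25→-20) → #-20
  target = base 0x4790 + off 0x14 + 4 + imm -20 = 0x4794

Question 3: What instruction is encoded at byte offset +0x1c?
[1c] 00 00 1e c1 → 0xc11e0000
  op=0xc11e0000>>25=0x60 ⇒ ldr (RR)
  rd: (w>>21)&0xf=0x8 → $8
  rs: (w>>17)&0xf=0xf → $15

ldr $15, $8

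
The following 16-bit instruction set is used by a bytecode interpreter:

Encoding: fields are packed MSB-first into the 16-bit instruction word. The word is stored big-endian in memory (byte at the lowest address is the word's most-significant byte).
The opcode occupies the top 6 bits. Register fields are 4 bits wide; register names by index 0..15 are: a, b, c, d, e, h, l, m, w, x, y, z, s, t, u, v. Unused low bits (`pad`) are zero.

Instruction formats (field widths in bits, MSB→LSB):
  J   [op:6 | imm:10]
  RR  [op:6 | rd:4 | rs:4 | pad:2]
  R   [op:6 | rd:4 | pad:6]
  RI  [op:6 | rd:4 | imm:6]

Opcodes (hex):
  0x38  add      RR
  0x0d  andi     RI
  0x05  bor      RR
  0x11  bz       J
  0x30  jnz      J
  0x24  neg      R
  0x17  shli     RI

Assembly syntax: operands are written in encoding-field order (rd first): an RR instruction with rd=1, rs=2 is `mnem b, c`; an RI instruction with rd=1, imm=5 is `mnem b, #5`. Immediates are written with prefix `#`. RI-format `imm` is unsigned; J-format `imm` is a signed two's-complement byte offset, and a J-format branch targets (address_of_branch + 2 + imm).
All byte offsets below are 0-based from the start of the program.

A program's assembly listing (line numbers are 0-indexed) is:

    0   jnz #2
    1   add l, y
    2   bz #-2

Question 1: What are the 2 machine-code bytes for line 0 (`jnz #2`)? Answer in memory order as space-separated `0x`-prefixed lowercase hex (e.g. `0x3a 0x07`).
0xc0 0x02

0. jnz fields op=0x30:6|imm=2:10 → word c002h → c0 02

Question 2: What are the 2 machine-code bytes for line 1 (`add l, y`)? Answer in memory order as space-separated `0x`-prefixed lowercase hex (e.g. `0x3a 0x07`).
L1: add op=0x38:6|rd=6:4|rs=10:4|pad=0:2 ⇒ 0xe1a8 ⇒ big e1 a8

0xe1 0xa8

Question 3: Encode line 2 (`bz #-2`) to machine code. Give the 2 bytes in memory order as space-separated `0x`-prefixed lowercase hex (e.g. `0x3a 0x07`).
2. bz fields op=0x11:6|imm=-2:10 → word 47feh → 47 fe

0x47 0xfe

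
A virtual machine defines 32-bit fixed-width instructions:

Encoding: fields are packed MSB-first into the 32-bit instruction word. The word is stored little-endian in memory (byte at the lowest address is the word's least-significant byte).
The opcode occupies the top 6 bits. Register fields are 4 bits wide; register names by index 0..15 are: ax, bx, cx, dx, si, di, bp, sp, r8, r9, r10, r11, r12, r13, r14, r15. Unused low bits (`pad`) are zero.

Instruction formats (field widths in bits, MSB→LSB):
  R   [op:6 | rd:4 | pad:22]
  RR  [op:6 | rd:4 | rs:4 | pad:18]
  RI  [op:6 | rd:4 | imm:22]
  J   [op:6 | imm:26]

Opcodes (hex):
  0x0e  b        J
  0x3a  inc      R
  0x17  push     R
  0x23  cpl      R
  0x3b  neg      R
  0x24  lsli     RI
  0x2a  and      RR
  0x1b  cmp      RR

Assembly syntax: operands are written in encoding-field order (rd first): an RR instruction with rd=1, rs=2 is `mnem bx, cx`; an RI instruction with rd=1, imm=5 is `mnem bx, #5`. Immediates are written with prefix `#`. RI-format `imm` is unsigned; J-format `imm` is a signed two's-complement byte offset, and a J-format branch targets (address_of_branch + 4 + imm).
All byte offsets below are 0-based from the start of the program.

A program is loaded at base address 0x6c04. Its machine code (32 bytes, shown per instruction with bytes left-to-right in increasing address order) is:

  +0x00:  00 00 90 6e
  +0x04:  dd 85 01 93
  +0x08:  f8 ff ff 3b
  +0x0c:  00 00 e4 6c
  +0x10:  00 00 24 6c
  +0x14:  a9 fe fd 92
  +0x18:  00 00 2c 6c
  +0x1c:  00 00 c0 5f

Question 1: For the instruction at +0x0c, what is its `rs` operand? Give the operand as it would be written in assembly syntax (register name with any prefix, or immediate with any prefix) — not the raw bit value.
r9

off 0x0c: read 00 00 e4 6c as little → 0x6ce40000
  top 6b → 0x1b → cmp [RR]
  rd@[25:22]=0x3 ⇒ dx
  rs@[21:18]=0x9 ⇒ r9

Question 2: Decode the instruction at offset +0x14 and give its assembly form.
lsli r11, #4062889

off 0x14: read a9 fe fd 92 as little → 0x92fdfea9
  opcode bits[31:26]=0x24: lsli/RI
  rd: (w>>22)&0xf=0xb → r11
  imm: (w>>0)&0x3fffff=0x3dfea9 → #4062889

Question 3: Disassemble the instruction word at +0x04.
lsli r12, #99805

+0x04: dd 85 01 93 ⇒ word 0x930185dd (little)
  op=0x930185dd>>26=0x24 ⇒ lsli (RI)
  rd: (w>>22)&0xf=0xc → r12
  imm: (w>>0)&0x3fffff=0x185dd → #99805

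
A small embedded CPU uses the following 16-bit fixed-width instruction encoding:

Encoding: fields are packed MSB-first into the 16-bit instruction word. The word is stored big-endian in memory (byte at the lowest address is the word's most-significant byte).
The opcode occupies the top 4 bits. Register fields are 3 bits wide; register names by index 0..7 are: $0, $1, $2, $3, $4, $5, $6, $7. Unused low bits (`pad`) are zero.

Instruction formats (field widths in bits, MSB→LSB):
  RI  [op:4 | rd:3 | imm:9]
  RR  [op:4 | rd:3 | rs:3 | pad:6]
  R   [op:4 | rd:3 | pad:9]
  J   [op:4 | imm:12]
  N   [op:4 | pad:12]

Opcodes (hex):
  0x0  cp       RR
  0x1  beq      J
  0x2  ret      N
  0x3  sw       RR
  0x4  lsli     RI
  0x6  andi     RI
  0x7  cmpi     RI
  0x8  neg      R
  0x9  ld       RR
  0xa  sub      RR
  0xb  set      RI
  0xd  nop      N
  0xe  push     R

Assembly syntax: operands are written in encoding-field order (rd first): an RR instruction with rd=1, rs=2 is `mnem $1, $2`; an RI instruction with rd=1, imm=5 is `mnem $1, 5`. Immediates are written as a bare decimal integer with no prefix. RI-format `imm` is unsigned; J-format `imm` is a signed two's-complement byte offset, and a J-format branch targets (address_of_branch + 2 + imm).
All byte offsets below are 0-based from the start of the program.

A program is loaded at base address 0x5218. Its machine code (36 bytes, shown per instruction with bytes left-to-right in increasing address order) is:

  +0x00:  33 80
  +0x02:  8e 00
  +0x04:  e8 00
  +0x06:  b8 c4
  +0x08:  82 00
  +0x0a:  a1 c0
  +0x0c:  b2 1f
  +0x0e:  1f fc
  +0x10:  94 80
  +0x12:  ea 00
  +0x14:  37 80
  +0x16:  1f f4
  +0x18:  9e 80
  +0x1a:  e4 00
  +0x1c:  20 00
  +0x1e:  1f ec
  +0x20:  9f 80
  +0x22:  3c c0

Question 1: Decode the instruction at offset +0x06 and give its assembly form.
off 0x06: read b8 c4 as big → 0xb8c4
  opcode bits[15:12]=0xb: set/RI
  rd: (w>>9)&0x7=0x4 → $4
  imm: (w>>0)&0x1ff=0xc4 → 196

set $4, 196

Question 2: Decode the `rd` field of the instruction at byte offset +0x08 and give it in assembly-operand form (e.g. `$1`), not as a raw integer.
$1

off 0x08: read 82 00 as big → 0x8200
  opcode bits[15:12]=0x8: neg/R
  rd: (w>>9)&0x7=0x1 → $1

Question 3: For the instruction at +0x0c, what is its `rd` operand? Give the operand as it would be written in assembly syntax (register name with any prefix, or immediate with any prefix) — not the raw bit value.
$1

+0x0c: b2 1f ⇒ word 0xb21f (big)
  top 4b → 0xb → set [RI]
  rd@[11:9]=0x1 ⇒ $1
  imm@[8:0]=0x1f ⇒ 31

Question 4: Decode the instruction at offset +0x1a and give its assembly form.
push $2

[1a] e4 00 → 0xe400
  op=0xe400>>12=0xe ⇒ push (R)
  rd@[11:9]=0x2 ⇒ $2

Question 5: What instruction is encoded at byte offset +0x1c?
+0x1c: 20 00 ⇒ word 0x2000 (big)
  top 4b → 0x2 → ret [N]

ret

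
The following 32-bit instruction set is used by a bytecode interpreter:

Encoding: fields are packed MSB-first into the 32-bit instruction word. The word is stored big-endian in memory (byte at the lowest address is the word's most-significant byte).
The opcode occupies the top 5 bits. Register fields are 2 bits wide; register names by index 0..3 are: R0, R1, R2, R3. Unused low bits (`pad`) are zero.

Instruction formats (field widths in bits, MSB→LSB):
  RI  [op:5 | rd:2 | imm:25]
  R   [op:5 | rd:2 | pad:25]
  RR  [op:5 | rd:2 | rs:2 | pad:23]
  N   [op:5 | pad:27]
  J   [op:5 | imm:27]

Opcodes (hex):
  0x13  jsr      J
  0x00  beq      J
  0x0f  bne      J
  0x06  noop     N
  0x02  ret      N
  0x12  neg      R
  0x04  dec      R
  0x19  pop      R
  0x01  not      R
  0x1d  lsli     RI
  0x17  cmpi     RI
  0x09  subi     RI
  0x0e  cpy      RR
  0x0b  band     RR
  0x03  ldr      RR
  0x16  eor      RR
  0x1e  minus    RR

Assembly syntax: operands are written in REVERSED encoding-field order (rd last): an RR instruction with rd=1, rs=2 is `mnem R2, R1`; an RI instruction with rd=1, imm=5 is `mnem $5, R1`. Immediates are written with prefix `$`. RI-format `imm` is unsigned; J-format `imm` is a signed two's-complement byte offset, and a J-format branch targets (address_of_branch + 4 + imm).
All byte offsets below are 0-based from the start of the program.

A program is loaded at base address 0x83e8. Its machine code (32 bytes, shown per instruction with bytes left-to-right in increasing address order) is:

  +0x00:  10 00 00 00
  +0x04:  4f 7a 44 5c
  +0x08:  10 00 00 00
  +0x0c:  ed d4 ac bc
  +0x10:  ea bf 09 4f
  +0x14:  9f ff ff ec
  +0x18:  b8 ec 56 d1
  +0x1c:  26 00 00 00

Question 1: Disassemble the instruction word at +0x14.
+0x14: 9f ff ff ec ⇒ word 0x9fffffec (big)
  top 5b → 0x13 → jsr [J]
  imm: (w>>0)&0x7ffffff=0x7ffffec (s27→-20) → $-20

jsr $-20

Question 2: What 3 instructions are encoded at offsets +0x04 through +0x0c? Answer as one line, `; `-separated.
+0x04: 4f 7a 44 5c ⇒ word 0x4f7a445c (big)
  op=0x4f7a445c>>27=0x9 ⇒ subi (RI)
  rd: (w>>25)&0x3=0x3 → R3
  imm: (w>>0)&0x1ffffff=0x17a445c → $24790108
+0x08: 10 00 00 00 ⇒ word 0x10000000 (big)
  op=0x10000000>>27=0x2 ⇒ ret (N)
+0x0c: ed d4 ac bc ⇒ word 0xedd4acbc (big)
  op=0xedd4acbc>>27=0x1d ⇒ lsli (RI)
  rd: (w>>25)&0x3=0x2 → R2
  imm: (w>>0)&0x1ffffff=0x1d4acbc → $30715068

subi $24790108, R3; ret; lsli $30715068, R2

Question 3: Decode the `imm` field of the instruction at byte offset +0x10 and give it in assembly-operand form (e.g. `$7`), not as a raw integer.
$12519759

off 0x10: read ea bf 09 4f as big → 0xeabf094f
  top 5b → 0x1d → lsli [RI]
  [26:25] rd=1 = R1
  [24:0] imm=12519759 = $12519759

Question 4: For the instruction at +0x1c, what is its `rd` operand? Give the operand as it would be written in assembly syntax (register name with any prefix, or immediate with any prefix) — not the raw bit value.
R3

off 0x1c: read 26 00 00 00 as big → 0x26000000
  op=0x26000000>>27=0x4 ⇒ dec (R)
  rd@[26:25]=0x3 ⇒ R3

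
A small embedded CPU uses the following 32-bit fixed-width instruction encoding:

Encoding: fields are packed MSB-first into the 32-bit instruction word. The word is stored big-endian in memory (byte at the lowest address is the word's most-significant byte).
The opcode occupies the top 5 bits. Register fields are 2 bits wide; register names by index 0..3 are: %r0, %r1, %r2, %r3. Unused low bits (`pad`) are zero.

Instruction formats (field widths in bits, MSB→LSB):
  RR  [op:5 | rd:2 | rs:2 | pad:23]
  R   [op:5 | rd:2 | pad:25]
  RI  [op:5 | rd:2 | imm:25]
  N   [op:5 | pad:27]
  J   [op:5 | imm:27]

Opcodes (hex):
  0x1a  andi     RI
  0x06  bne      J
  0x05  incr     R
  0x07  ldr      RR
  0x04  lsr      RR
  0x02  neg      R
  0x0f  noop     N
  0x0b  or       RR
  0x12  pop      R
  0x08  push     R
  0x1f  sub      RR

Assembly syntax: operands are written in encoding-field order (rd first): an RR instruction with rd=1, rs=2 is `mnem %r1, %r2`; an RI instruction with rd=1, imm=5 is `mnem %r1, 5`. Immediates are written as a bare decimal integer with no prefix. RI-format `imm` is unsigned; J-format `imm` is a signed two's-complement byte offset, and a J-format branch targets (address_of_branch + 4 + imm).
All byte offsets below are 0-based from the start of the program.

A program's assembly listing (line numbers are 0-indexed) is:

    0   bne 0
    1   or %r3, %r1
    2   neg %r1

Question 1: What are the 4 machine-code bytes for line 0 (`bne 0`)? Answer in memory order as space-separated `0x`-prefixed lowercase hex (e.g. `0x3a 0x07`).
0x30 0x00 0x00 0x00

line 0 (bne): pack op=0x6:5|imm=0:27 = 0x30000000; big→ 30 00 00 00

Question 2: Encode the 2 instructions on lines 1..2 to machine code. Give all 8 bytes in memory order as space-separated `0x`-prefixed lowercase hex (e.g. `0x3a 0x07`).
line 1 (or): pack op=0xb:5|rd=3:2|rs=1:2|pad=0:23 = 0x5e800000; big→ 5e 80 00 00
line 2 (neg): pack op=0x2:5|rd=1:2|pad=0:25 = 0x12000000; big→ 12 00 00 00

0x5e 0x80 0x00 0x00 0x12 0x00 0x00 0x00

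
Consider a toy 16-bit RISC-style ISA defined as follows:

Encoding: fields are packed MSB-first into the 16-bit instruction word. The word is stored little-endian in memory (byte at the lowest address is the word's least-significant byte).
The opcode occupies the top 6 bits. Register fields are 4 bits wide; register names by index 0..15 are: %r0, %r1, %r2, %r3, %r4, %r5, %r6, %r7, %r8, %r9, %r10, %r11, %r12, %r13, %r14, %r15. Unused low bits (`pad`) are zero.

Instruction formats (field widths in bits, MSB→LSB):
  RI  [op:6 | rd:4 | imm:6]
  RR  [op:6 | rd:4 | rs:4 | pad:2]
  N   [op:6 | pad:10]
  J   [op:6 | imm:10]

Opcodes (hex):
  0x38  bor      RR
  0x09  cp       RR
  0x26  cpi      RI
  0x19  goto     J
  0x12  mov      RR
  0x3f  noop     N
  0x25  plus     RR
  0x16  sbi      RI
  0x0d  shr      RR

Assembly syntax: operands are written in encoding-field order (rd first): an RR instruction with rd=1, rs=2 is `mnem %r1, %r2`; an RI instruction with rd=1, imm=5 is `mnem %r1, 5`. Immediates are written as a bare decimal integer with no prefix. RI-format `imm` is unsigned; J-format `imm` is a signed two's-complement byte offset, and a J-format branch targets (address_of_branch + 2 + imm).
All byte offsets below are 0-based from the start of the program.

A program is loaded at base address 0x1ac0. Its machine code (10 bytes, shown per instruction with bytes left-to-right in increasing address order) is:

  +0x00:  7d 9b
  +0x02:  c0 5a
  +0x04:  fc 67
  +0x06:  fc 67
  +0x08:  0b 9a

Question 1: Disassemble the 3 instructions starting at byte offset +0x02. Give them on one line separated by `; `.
+0x02: c0 5a ⇒ word 0x5ac0 (little)
  top 6b → 0x16 → sbi [RI]
  [9:6] rd=11 = %r11
  [5:0] imm=0 = 0
+0x04: fc 67 ⇒ word 0x67fc (little)
  top 6b → 0x19 → goto [J]
  [9:0] imm=1020 (s10→-4) = -4
+0x06: fc 67 ⇒ word 0x67fc (little)
  top 6b → 0x19 → goto [J]
  [9:0] imm=1020 (s10→-4) = -4

sbi %r11, 0; goto -4; goto -4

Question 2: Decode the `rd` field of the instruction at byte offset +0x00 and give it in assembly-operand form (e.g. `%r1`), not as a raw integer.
%r13

@+00  little-endian(7d 9b) = 0x9b7d
  opcode bits[15:10]=0x26: cpi/RI
  [9:6] rd=13 = %r13
  [5:0] imm=61 = 61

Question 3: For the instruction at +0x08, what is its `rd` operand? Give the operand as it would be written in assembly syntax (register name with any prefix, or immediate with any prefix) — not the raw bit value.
%r8

off 0x08: read 0b 9a as little → 0x9a0b
  top 6b → 0x26 → cpi [RI]
  rd: (w>>6)&0xf=0x8 → %r8
  imm: (w>>0)&0x3f=0xb → 11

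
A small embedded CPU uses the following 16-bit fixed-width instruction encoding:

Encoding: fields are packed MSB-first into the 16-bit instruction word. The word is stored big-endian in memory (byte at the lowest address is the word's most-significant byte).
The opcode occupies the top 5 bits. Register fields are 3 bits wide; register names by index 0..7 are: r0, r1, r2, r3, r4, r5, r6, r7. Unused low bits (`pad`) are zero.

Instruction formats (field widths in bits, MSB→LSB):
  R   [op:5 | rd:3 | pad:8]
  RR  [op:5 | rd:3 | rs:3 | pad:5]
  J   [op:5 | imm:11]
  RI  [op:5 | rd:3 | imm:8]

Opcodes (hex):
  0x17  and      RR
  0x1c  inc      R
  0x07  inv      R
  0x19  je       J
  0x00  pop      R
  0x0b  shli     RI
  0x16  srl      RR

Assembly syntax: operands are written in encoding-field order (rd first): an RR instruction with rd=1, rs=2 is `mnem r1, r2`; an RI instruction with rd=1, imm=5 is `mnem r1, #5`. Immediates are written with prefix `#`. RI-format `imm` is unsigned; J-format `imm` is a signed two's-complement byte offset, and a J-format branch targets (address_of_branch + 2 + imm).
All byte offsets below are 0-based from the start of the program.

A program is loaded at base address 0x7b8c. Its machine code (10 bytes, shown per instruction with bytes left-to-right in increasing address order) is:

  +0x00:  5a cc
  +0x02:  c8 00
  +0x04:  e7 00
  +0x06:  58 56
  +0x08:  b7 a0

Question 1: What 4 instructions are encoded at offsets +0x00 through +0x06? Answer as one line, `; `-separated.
+0x00: 5a cc ⇒ word 0x5acc (big)
  op=0x5acc>>11=0xb ⇒ shli (RI)
  [10:8] rd=2 = r2
  [7:0] imm=204 = #204
+0x02: c8 00 ⇒ word 0xc800 (big)
  op=0xc800>>11=0x19 ⇒ je (J)
  [10:0] imm=0 = #0
+0x04: e7 00 ⇒ word 0xe700 (big)
  op=0xe700>>11=0x1c ⇒ inc (R)
  [10:8] rd=7 = r7
+0x06: 58 56 ⇒ word 0x5856 (big)
  op=0x5856>>11=0xb ⇒ shli (RI)
  [10:8] rd=0 = r0
  [7:0] imm=86 = #86

shli r2, #204; je #0; inc r7; shli r0, #86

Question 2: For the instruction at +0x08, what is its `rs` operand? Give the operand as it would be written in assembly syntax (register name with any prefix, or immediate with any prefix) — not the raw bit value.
off 0x08: read b7 a0 as big → 0xb7a0
  op=0xb7a0>>11=0x16 ⇒ srl (RR)
  [10:8] rd=7 = r7
  [7:5] rs=5 = r5

r5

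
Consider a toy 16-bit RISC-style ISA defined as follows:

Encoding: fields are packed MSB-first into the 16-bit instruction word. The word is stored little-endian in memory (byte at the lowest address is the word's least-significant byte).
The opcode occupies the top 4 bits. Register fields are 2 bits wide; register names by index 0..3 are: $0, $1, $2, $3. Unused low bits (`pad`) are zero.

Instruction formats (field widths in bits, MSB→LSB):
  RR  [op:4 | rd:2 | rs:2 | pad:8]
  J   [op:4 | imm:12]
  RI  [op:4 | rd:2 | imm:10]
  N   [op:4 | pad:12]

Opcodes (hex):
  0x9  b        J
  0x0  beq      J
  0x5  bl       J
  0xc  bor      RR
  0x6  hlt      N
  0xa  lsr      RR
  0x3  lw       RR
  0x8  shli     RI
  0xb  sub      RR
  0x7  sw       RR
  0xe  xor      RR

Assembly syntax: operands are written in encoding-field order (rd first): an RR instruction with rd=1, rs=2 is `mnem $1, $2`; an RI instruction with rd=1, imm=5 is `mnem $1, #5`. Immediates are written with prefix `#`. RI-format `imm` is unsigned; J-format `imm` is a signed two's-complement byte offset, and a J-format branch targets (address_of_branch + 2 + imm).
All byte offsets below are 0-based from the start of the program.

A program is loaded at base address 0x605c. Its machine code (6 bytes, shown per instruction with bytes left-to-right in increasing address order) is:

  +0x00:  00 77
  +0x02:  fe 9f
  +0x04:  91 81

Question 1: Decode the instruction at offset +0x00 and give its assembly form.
off 0x00: read 00 77 as little → 0x7700
  opcode bits[15:12]=0x7: sw/RR
  rd: (w>>10)&0x3=0x1 → $1
  rs: (w>>8)&0x3=0x3 → $3

sw $1, $3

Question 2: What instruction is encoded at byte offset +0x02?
+0x02: fe 9f ⇒ word 0x9ffe (little)
  top 4b → 0x9 → b [J]
  [11:0] imm=4094 (s12→-2) = #-2

b #-2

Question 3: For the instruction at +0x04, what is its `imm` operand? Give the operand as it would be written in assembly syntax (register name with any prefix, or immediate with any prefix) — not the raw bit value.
off 0x04: read 91 81 as little → 0x8191
  op=0x8191>>12=0x8 ⇒ shli (RI)
  [11:10] rd=0 = $0
  [9:0] imm=401 = #401

#401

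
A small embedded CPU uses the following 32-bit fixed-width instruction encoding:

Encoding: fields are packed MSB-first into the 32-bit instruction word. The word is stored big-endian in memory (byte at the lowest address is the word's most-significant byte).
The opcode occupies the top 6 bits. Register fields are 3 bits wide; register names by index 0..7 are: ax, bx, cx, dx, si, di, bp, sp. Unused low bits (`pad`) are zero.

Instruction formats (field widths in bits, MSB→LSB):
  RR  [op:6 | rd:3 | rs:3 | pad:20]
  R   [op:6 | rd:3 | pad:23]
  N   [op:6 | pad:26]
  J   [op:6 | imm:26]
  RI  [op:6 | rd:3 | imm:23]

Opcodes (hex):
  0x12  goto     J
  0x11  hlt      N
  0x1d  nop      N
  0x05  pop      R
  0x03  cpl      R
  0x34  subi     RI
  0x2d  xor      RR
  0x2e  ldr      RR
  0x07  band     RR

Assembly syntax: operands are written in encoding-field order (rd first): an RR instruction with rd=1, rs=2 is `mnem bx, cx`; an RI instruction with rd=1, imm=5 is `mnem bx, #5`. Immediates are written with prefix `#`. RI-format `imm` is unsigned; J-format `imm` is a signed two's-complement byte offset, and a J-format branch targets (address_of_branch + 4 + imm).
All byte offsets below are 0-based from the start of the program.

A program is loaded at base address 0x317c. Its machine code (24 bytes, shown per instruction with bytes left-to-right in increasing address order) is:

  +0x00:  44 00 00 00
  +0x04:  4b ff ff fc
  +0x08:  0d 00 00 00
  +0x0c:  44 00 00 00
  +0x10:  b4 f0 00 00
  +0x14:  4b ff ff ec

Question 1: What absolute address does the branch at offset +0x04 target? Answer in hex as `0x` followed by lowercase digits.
0x3180

+0x04: 4b ff ff fc ⇒ word 0x4bfffffc (big)
  opcode bits[31:26]=0x12: goto/J
  imm: (w>>0)&0x3ffffff=0x3fffffc (s26→-4) → #-4
  target = base 0x317c + off 0x04 + 4 + imm -4 = 0x3180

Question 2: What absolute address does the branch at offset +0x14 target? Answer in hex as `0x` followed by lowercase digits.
0x3180

off 0x14: read 4b ff ff ec as big → 0x4bffffec
  top 6b → 0x12 → goto [J]
  imm: (w>>0)&0x3ffffff=0x3ffffec (s26→-20) → #-20
  target = base 0x317c + off 0x14 + 4 + imm -20 = 0x3180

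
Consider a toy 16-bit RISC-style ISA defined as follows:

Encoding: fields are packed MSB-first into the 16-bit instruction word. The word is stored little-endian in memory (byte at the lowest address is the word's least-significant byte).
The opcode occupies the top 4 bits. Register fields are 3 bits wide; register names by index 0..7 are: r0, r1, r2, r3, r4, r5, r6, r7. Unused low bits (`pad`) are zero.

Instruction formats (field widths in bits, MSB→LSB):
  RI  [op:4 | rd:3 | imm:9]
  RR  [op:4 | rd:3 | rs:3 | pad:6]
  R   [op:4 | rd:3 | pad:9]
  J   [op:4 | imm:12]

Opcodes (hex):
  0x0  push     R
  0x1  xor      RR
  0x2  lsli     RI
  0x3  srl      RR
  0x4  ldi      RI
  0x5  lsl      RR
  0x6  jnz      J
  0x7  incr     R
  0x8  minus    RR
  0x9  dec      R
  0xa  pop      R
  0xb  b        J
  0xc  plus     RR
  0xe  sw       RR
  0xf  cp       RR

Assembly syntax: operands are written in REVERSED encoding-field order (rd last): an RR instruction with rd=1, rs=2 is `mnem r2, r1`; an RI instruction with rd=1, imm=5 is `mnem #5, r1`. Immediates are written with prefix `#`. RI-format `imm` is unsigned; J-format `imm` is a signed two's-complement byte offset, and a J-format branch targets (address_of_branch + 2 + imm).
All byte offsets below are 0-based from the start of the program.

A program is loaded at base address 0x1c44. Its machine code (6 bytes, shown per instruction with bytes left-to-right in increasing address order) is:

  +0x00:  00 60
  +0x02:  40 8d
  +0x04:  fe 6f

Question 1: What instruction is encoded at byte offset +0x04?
jnz #-2

[04] fe 6f → 0x6ffe
  opcode bits[15:12]=0x6: jnz/J
  imm: (w>>0)&0xfff=0xffe (s12→-2) → #-2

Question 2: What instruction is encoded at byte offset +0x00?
off 0x00: read 00 60 as little → 0x6000
  top 4b → 0x6 → jnz [J]
  imm@[11:0]=0x0 ⇒ #0

jnz #0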